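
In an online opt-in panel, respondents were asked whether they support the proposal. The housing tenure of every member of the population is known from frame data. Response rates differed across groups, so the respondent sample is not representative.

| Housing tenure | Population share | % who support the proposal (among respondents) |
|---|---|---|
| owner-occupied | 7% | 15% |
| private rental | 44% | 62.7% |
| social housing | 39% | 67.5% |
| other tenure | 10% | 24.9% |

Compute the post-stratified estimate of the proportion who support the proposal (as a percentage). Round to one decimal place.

Post-stratification weights by population share, not respondent share:
  owner-occupied: 0.07 × 15 = 1.05
  private rental: 0.44 × 62.7 = 27.588
  social housing: 0.39 × 67.5 = 26.325
  other tenure: 0.1 × 24.9 = 2.49
Post-stratified estimate = 57.453 → 57.5%.

57.5%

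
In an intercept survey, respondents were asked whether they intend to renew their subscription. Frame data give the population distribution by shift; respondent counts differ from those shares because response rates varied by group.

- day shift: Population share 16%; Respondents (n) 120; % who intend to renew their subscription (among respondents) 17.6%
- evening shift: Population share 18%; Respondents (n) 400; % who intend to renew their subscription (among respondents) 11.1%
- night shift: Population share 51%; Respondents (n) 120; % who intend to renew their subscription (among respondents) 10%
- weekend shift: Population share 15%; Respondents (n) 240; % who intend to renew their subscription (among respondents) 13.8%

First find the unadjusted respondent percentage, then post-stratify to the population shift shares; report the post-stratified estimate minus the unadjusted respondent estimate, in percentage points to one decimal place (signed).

-0.6 percentage points

Naive respondent-only estimate (weights = respondent counts):
  (120/880)×17.6 + (400/880)×11.1 + (120/880)×10 + (240/880)×13.8 = 12.5727%
Post-stratifying to population shares instead:
  0.16×17.6 + 0.18×11.1 + 0.51×10 + 0.15×13.8 = 11.984%
Difference = 11.984 − 12.5727 = -0.5887 pp.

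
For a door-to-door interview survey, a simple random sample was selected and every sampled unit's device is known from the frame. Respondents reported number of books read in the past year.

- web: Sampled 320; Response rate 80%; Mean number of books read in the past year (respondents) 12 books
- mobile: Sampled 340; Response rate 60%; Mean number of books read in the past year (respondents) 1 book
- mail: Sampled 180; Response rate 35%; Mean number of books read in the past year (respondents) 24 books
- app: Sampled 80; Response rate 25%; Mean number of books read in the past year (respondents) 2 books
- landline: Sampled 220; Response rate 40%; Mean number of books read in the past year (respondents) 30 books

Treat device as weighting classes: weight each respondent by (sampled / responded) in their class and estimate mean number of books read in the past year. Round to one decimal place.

13.4

Inverse-response-rate weighting restores each class to its sampled count, so class totals weight by n_sampled:
  web: 320 × 12 = 3840
  mobile: 340 × 1 = 340
  mail: 180 × 24 = 4320
  app: 80 × 2 = 160
  landline: 220 × 30 = 6600
Adjusted estimate = 15,260 / 1,140 = 13.386 → 13.4.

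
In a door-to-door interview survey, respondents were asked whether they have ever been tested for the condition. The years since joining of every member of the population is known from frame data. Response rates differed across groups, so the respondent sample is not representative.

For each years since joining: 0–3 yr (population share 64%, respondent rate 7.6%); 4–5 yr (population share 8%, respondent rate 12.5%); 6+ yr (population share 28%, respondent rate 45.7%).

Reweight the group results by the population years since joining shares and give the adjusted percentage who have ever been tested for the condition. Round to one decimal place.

18.7%

Reweight to the known years since joining distribution:
  0–3 yr: 0.64 × 7.6 = 4.864
  4–5 yr: 0.08 × 12.5 = 1
  6+ yr: 0.28 × 45.7 = 12.796
Post-stratified estimate = 18.66 → 18.7%.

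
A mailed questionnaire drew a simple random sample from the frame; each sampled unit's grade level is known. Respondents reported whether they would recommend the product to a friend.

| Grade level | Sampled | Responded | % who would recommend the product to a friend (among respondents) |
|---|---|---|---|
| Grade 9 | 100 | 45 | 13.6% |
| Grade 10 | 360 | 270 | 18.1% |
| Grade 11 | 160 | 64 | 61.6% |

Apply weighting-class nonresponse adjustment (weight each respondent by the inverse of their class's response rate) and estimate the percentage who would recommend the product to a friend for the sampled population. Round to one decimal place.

Class response rates: Grade 9 45/100 = 45%, Grade 10 270/360 = 75%, Grade 11 64/160 = 40%.
Inverse-response-rate weighting restores each class to its sampled count, so class totals weight by n_sampled:
  Grade 9: 100 × 13.6 = 1360
  Grade 10: 360 × 18.1 = 6516
  Grade 11: 160 × 61.6 = 9856
Adjusted estimate = 17,732 / 620 = 28.6 → 28.6%.

28.6%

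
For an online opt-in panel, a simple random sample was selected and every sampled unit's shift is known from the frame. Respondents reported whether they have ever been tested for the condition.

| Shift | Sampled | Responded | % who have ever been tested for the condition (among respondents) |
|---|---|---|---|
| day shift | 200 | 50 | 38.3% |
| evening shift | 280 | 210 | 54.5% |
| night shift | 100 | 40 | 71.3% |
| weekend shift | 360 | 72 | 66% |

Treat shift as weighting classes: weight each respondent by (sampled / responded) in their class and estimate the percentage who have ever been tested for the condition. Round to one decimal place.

Response rates by class: day shift 50/200 = 25%, evening shift 210/280 = 75%, night shift 40/100 = 40%, weekend shift 72/360 = 20%.
Weighting each respondent by the inverse class response rate inflates each class back to its sampled size, so the class weight is n_sampled:
  day shift: 200 × 38.3 = 7660
  evening shift: 280 × 54.5 = 15,260
  night shift: 100 × 71.3 = 7130
  weekend shift: 360 × 66 = 23,760
Adjusted estimate = 53,810 / 940 = 57.2447 → 57.2%.

57.2%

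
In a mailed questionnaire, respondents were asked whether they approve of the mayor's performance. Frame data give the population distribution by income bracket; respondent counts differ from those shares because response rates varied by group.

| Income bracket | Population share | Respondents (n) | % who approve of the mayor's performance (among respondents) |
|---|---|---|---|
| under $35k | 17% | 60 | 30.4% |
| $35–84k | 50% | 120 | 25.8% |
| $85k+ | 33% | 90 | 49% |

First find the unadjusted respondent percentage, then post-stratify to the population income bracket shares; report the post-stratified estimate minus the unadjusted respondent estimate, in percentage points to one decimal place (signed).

Naive respondent-only estimate (weights = respondent counts):
  (60/270)×30.4 + (120/270)×25.8 + (90/270)×49 = 34.5556%
Post-stratified estimate weights by population shares:
  0.17×30.4 + 0.5×25.8 + 0.33×49 = 34.238%
Difference = 34.238 − 34.5556 = -0.3176 pp.

-0.3 percentage points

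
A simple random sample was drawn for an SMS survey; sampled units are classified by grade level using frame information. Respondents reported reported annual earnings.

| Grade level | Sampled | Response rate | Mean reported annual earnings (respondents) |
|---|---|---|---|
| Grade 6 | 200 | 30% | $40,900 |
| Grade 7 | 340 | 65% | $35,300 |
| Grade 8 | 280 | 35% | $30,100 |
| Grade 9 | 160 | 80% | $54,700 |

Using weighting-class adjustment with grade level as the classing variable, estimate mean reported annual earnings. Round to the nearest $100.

Inverse-response-rate weighting restores each class to its sampled count, so class totals weight by n_sampled:
  Grade 6: 200 × 40,900 = 8,180,000
  Grade 7: 340 × 35,300 = 12,002,000
  Grade 8: 280 × 30,100 = 8,428,000
  Grade 9: 160 × 54,700 = 8,752,000
Adjusted estimate = 37,362,000 / 980 = 38124.5 → $38,100.

$38,100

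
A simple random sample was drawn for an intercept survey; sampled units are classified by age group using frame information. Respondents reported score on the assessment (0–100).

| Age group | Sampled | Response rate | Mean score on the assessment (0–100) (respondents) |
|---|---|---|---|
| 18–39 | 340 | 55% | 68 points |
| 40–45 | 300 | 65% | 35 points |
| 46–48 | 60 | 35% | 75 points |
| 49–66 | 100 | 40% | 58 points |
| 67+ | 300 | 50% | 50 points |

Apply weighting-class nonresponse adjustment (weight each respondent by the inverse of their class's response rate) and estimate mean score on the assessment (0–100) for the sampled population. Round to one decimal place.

53.6

With weight = n_sampled/n_responded per class, the weighted class total is n_sampled:
  18–39: 340 × 68 = 23,120
  40–45: 300 × 35 = 10,500
  46–48: 60 × 75 = 4500
  49–66: 100 × 58 = 5800
  67+: 300 × 50 = 15,000
Adjusted estimate = 58,920 / 1,100 = 53.5636 → 53.6.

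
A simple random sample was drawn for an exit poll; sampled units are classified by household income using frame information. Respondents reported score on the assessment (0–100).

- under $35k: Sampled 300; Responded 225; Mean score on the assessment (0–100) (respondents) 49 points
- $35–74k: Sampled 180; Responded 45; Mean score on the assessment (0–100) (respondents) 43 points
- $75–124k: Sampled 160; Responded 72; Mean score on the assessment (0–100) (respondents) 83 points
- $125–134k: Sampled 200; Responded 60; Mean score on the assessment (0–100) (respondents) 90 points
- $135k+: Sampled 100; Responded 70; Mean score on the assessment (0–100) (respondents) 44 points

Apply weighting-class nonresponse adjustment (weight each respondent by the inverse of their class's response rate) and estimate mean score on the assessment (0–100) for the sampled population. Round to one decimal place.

61.8

Class response rates: under $35k 225/300 = 75%, $35–74k 45/180 = 25%, $75–124k 72/160 = 45%, $125–134k 60/200 = 30%, $135k+ 70/100 = 70%.
Inverse-response-rate weighting restores each class to its sampled count, so class totals weight by n_sampled:
  under $35k: 300 × 49 = 14,700
  $35–74k: 180 × 43 = 7740
  $75–124k: 160 × 83 = 13,280
  $125–134k: 200 × 90 = 18,000
  $135k+: 100 × 44 = 4400
Adjusted estimate = 58,120 / 940 = 61.8298 → 61.8.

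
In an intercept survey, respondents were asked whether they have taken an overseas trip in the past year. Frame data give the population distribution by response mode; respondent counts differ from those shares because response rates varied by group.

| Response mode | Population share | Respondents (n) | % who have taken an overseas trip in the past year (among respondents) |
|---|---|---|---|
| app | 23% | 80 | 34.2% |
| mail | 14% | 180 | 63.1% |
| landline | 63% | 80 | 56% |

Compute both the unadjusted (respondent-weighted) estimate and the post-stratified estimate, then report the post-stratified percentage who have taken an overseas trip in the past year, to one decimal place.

Unadjusted (pooled respondent) estimate weights by respondent counts:
  (80/340)×34.2 + (180/340)×63.1 + (80/340)×56 = 54.6294%
Post-stratified estimate weights by population shares:
  0.23×34.2 + 0.14×63.1 + 0.63×56 = 51.98%

52.0%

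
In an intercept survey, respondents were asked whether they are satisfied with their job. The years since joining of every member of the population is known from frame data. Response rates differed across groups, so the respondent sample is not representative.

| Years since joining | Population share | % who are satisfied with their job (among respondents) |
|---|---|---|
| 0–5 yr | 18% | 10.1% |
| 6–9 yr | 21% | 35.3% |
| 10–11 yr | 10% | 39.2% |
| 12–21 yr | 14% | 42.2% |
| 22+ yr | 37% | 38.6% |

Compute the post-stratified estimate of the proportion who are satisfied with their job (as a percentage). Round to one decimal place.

Post-stratification weights by population share, not respondent share:
  0–5 yr: 0.18 × 10.1 = 1.818
  6–9 yr: 0.21 × 35.3 = 7.413
  10–11 yr: 0.1 × 39.2 = 3.92
  12–21 yr: 0.14 × 42.2 = 5.908
  22+ yr: 0.37 × 38.6 = 14.282
Post-stratified estimate = 33.341 → 33.3%.

33.3%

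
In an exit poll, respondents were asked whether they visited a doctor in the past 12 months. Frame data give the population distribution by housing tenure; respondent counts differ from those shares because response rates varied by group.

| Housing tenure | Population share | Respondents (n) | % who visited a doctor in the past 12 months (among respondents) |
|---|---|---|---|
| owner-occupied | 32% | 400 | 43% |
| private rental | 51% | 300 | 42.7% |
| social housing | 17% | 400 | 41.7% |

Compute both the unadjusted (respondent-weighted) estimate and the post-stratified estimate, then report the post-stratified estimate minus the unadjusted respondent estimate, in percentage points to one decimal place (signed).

Naive respondent-only estimate (weights = respondent counts):
  (400/1100)×43 + (300/1100)×42.7 + (400/1100)×41.7 = 42.4455%
Post-stratifying to population shares instead:
  0.32×43 + 0.51×42.7 + 0.17×41.7 = 42.626%
Difference = 42.626 − 42.4455 = 0.1805 pp.

+0.2 percentage points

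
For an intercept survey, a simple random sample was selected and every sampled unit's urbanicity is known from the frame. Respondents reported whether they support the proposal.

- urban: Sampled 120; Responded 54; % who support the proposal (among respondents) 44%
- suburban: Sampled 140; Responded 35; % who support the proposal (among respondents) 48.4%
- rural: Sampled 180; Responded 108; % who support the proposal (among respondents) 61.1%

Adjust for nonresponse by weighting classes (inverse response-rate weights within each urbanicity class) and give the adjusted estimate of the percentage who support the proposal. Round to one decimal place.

Response rates by class: urban 54/120 = 45%, suburban 35/140 = 25%, rural 108/180 = 60%.
Each respondent's weight = sampled/responded in their class; summing within a class gives n_sampled, so:
  urban: 120 × 44 = 5280
  suburban: 140 × 48.4 = 6776
  rural: 180 × 61.1 = 10,998
Adjusted estimate = 23,054 / 440 = 52.3955 → 52.4%.

52.4%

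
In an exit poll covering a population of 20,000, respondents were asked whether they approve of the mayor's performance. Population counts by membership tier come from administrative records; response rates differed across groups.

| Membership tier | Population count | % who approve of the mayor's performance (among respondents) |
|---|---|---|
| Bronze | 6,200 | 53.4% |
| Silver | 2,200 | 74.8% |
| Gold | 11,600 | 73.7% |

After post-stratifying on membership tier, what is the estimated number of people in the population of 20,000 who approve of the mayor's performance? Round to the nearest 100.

13,500

Each cell contributes its population count × the respondent rate:
  Bronze: 6,200 × 53.4% = 3310.8
  Silver: 2,200 × 74.8% = 1645.6
  Gold: 11,600 × 73.7% = 8549.2
Estimated total = 13505.6 → 13,500.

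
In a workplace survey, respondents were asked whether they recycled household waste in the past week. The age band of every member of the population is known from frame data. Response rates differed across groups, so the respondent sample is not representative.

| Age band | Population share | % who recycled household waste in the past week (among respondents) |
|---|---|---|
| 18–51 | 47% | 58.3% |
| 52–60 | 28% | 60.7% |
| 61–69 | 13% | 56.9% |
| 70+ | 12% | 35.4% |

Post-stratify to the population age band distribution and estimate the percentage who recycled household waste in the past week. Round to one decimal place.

Weight each group's respondent value by its population share:
  18–51: 0.47 × 58.3 = 27.401
  52–60: 0.28 × 60.7 = 16.996
  61–69: 0.13 × 56.9 = 7.397
  70+: 0.12 × 35.4 = 4.248
Post-stratified estimate = 56.042 → 56.0%.

56.0%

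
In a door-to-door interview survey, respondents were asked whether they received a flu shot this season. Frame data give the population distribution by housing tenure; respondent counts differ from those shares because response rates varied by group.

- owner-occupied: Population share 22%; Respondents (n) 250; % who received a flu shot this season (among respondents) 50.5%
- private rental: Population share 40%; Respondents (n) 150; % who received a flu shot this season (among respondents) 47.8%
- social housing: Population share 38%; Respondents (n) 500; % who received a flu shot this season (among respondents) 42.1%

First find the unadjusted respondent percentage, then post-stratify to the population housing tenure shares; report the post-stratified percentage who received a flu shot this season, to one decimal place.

Without adjustment, the pooled respondent share is:
  (250/900)×50.5 + (150/900)×47.8 + (500/900)×42.1 = 45.3833%
Reweighting by population housing tenure shares:
  0.22×50.5 + 0.4×47.8 + 0.38×42.1 = 46.228%

46.2%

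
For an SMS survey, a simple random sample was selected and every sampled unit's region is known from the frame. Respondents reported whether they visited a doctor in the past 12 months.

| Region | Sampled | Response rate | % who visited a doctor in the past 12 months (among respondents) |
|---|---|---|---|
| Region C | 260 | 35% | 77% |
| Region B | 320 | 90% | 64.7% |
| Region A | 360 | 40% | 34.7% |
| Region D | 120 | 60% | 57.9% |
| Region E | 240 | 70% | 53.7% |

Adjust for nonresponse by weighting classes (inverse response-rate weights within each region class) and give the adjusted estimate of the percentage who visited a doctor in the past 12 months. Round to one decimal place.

Each respondent's weight = sampled/responded in their class; summing within a class gives n_sampled, so:
  Region C: 260 × 77 = 20,020
  Region B: 320 × 64.7 = 20,704
  Region A: 360 × 34.7 = 12492
  Region D: 120 × 57.9 = 6948
  Region E: 240 × 53.7 = 12,888
Adjusted estimate = 73,052 / 1,300 = 56.1938 → 56.2%.

56.2%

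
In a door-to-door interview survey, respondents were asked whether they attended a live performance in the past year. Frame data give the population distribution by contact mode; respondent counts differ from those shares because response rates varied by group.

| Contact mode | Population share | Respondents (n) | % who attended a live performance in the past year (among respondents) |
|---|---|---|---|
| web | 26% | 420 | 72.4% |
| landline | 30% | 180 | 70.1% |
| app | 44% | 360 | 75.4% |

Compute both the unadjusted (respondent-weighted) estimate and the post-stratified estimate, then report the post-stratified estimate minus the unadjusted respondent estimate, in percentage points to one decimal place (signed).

-0.1 percentage points

Naive respondent-only estimate (weights = respondent counts):
  (420/960)×72.4 + (180/960)×70.1 + (360/960)×75.4 = 73.0938%
Reweighting by population contact mode shares:
  0.26×72.4 + 0.3×70.1 + 0.44×75.4 = 73.03%
Difference = 73.03 − 73.0938 = -0.0637 pp.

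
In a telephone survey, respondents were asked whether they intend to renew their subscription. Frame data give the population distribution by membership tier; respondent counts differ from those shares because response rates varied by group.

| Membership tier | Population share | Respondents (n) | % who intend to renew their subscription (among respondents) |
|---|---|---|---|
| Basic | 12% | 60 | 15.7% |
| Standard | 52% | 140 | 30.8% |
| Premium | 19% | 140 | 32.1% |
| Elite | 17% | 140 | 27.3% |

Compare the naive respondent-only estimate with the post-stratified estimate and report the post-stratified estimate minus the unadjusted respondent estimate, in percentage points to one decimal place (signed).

+0.4 percentage points

Naive respondent-only estimate (weights = respondent counts):
  (60/480)×15.7 + (140/480)×30.8 + (140/480)×32.1 + (140/480)×27.3 = 28.2708%
Post-stratifying to population shares instead:
  0.12×15.7 + 0.52×30.8 + 0.19×32.1 + 0.17×27.3 = 28.64%
Difference = 28.64 − 28.2708 = 0.3692 pp.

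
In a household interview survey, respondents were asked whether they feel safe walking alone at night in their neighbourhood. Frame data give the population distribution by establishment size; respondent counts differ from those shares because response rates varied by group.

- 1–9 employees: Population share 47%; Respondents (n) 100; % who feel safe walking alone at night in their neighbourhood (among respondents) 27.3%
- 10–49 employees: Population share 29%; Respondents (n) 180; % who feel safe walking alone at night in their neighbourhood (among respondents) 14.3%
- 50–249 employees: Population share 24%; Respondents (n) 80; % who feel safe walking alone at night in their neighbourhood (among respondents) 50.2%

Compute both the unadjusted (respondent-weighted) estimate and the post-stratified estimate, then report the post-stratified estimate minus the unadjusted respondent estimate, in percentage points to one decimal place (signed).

+3.1 percentage points

Unadjusted (pooled respondent) estimate weights by respondent counts:
  (100/360)×27.3 + (180/360)×14.3 + (80/360)×50.2 = 25.8889%
Post-stratified estimate weights by population shares:
  0.47×27.3 + 0.29×14.3 + 0.24×50.2 = 29.026%
Difference = 29.026 − 25.8889 = 3.1371 pp.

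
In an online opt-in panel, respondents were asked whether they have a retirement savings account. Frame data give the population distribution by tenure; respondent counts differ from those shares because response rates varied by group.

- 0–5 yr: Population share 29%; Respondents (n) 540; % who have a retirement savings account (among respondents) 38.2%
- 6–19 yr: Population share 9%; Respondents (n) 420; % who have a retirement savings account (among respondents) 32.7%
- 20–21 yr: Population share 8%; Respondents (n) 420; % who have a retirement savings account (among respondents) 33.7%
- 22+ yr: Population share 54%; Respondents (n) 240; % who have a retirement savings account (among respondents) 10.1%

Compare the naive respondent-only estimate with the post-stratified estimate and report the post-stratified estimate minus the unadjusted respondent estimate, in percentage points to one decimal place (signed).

-9.3 percentage points

Unadjusted (pooled respondent) estimate weights by respondent counts:
  (540/1620)×38.2 + (420/1620)×32.7 + (420/1620)×33.7 + (240/1620)×10.1 = 31.4444%
Post-stratifying to population shares instead:
  0.29×38.2 + 0.09×32.7 + 0.08×33.7 + 0.54×10.1 = 22.171%
Difference = 22.171 − 31.4444 = -9.2734 pp.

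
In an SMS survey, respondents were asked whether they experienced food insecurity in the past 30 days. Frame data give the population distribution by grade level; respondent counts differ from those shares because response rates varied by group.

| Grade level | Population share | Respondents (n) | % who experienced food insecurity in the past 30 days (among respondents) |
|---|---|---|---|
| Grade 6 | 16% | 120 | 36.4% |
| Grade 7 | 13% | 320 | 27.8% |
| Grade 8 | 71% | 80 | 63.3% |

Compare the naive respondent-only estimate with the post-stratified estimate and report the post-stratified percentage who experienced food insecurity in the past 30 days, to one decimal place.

54.4%

Without adjustment, the pooled respondent share is:
  (120/520)×36.4 + (320/520)×27.8 + (80/520)×63.3 = 35.2462%
Post-stratified estimate weights by population shares:
  0.16×36.4 + 0.13×27.8 + 0.71×63.3 = 54.381%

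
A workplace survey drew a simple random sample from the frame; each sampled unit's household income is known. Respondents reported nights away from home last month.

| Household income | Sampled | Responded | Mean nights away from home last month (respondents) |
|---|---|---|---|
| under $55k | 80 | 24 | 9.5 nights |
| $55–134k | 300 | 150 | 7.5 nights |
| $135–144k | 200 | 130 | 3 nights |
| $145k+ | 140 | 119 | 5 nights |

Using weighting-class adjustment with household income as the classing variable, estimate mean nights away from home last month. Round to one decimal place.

6.0

Response rates by class: under $55k 24/80 = 30%, $55–134k 150/300 = 50%, $135–144k 130/200 = 65%, $145k+ 119/140 = 85%.
Inverse-response-rate weighting restores each class to its sampled count, so class totals weight by n_sampled:
  under $55k: 80 × 9.5 = 760
  $55–134k: 300 × 7.5 = 2250
  $135–144k: 200 × 3 = 600
  $145k+: 140 × 5 = 700
Adjusted estimate = 4310 / 720 = 5.98611 → 6.0.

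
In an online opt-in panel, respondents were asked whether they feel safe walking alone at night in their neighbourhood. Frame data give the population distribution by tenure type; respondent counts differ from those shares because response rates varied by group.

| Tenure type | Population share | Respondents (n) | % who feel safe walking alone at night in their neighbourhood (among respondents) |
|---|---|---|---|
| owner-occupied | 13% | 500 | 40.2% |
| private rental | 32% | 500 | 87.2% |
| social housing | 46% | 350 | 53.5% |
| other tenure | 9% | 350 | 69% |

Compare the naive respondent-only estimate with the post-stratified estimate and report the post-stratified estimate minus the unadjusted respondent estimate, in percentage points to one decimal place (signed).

+1.3 percentage points

Without adjustment, the pooled respondent share is:
  (500/1700)×40.2 + (500/1700)×87.2 + (350/1700)×53.5 + (350/1700)×69 = 62.6912%
Post-stratified estimate weights by population shares:
  0.13×40.2 + 0.32×87.2 + 0.46×53.5 + 0.09×69 = 63.95%
Difference = 63.95 − 62.6912 = 1.2588 pp.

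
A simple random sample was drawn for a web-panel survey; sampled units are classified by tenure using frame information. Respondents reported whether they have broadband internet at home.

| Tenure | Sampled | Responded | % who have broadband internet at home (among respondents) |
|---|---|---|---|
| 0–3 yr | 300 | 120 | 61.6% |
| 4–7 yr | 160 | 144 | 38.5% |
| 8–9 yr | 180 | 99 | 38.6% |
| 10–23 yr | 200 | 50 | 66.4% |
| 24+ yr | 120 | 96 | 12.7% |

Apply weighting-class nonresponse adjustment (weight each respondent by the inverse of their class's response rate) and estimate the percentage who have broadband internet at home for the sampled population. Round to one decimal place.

Class response rates: 0–3 yr 120/300 = 40%, 4–7 yr 144/160 = 90%, 8–9 yr 99/180 = 55%, 10–23 yr 50/200 = 25%, 24+ yr 96/120 = 80%.
Inverse-response-rate weighting restores each class to its sampled count, so class totals weight by n_sampled:
  0–3 yr: 300 × 61.6 = 18,480
  4–7 yr: 160 × 38.5 = 6160
  8–9 yr: 180 × 38.6 = 6948
  10–23 yr: 200 × 66.4 = 13280
  24+ yr: 120 × 12.7 = 1524
Adjusted estimate = 46,392 / 960 = 48.325 → 48.3%.

48.3%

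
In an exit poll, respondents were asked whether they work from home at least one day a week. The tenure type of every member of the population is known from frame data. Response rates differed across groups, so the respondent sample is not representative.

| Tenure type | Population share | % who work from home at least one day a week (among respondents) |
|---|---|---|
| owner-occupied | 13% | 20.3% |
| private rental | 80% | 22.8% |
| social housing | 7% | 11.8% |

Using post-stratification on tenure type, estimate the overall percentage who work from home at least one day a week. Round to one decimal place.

Weight each group's respondent value by its population share:
  owner-occupied: 0.13 × 20.3 = 2.639
  private rental: 0.8 × 22.8 = 18.24
  social housing: 0.07 × 11.8 = 0.826
Post-stratified estimate = 21.705 → 21.7%.

21.7%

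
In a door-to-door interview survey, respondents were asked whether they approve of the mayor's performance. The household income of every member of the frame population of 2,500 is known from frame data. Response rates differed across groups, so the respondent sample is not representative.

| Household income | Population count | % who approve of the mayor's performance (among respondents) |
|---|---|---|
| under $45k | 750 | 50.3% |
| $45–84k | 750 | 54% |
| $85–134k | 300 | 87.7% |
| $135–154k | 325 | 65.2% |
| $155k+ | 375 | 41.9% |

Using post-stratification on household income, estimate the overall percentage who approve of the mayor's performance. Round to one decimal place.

Post-stratification weights by population share, not respondent share:
  under $45k: (750/2,500) × 50.3 = 15.09
  $45–84k: (750/2,500) × 54 = 16.2
  $85–134k: (300/2,500) × 87.7 = 10.524
  $135–154k: (325/2,500) × 65.2 = 8.476
  $155k+: (375/2,500) × 41.9 = 6.285
Post-stratified estimate = 56.575 → 56.6%.

56.6%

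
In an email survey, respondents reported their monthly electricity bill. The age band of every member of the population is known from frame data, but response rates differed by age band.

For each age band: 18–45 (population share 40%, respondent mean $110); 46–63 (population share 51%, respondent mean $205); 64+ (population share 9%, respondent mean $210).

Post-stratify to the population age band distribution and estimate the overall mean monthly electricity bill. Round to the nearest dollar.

Post-stratification weights by population share, not respondent share:
  18–45: 0.4 × 110 = 44
  46–63: 0.51 × 205 = 104.55
  64+: 0.09 × 210 = 18.9
Post-stratified estimate = 167.45 → $167.

$167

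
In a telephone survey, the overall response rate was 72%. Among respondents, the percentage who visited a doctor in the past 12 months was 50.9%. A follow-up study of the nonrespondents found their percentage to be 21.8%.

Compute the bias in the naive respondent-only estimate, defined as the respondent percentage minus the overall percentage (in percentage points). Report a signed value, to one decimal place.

+8.1 percentage points

Nonresponse fraction = 1 − 0.72 = 0.28.
Bias = (nonresponse fraction) × (respondent percentage − nonrespondent percentage)
     = 0.28 × (50.9 − 21.8) = 0.28 × 29.1 = 8.148.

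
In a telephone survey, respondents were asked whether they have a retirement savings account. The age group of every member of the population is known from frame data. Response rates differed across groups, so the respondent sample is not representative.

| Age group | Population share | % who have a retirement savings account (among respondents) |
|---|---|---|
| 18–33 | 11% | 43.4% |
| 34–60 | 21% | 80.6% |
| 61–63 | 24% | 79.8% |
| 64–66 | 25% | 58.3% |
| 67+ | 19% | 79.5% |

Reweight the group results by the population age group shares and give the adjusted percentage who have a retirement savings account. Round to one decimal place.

Post-stratification weights by population share, not respondent share:
  18–33: 0.11 × 43.4 = 4.774
  34–60: 0.21 × 80.6 = 16.926
  61–63: 0.24 × 79.8 = 19.152
  64–66: 0.25 × 58.3 = 14.575
  67+: 0.19 × 79.5 = 15.105
Post-stratified estimate = 70.532 → 70.5%.

70.5%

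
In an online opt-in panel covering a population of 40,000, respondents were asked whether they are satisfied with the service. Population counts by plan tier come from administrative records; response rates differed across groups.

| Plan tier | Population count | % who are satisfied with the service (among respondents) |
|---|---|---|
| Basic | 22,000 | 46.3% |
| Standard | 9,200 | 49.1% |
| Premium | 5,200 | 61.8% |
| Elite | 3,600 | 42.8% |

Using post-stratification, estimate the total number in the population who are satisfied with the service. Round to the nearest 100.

Estimated count per cell = population count × respondent percentage:
  Basic: 22,000 × 46.3% = 10,186
  Standard: 9,200 × 49.1% = 4517.2
  Premium: 5,200 × 61.8% = 3213.6
  Elite: 3,600 × 42.8% = 1540.8
Estimated total = 19457.6 → 19,500.

19,500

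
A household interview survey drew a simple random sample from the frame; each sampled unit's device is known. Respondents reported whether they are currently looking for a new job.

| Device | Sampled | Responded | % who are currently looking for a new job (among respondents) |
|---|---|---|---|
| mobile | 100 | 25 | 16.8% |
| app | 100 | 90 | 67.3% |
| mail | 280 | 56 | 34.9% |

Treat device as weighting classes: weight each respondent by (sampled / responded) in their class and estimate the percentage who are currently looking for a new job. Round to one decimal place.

37.9%

Response rates by class: mobile 25/100 = 25%, app 90/100 = 90%, mail 56/280 = 20%.
Weighting each respondent by the inverse class response rate inflates each class back to its sampled size, so the class weight is n_sampled:
  mobile: 100 × 16.8 = 1680
  app: 100 × 67.3 = 6730
  mail: 280 × 34.9 = 9772
Adjusted estimate = 18,182 / 480 = 37.8792 → 37.9%.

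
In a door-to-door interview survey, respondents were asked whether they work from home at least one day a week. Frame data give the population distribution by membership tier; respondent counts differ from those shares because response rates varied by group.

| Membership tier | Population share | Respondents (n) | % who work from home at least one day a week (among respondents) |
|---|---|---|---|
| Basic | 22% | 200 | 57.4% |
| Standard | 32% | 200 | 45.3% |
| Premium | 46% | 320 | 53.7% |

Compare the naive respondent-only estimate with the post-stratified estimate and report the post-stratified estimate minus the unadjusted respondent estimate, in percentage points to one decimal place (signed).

-0.6 percentage points

Naive respondent-only estimate (weights = respondent counts):
  (200/720)×57.4 + (200/720)×45.3 + (320/720)×53.7 = 52.3944%
Post-stratifying to population shares instead:
  0.22×57.4 + 0.32×45.3 + 0.46×53.7 = 51.826%
Difference = 51.826 − 52.3944 = -0.5684 pp.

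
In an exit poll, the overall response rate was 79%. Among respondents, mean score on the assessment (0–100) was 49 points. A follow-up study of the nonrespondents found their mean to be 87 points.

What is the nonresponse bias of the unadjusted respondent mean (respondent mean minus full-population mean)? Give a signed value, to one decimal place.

-8.0

Nonresponse fraction = 1 − 0.79 = 0.21.
Bias = (nonresponse fraction) × (respondent mean − nonrespondent mean)
     = 0.21 × (49 − 87) = 0.21 × -38 = -7.98.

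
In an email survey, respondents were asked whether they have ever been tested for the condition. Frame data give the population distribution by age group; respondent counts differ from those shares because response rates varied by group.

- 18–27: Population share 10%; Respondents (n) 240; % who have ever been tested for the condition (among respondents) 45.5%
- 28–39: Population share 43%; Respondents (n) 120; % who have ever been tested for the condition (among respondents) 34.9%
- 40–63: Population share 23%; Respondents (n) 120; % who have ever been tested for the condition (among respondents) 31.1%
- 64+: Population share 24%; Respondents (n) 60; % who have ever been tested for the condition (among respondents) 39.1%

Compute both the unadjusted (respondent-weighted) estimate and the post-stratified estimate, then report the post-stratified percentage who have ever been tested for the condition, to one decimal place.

Unadjusted (pooled respondent) estimate weights by respondent counts:
  (240/540)×45.5 + (120/540)×34.9 + (120/540)×31.1 + (60/540)×39.1 = 39.2333%
Post-stratified estimate weights by population shares:
  0.1×45.5 + 0.43×34.9 + 0.23×31.1 + 0.24×39.1 = 36.094%

36.1%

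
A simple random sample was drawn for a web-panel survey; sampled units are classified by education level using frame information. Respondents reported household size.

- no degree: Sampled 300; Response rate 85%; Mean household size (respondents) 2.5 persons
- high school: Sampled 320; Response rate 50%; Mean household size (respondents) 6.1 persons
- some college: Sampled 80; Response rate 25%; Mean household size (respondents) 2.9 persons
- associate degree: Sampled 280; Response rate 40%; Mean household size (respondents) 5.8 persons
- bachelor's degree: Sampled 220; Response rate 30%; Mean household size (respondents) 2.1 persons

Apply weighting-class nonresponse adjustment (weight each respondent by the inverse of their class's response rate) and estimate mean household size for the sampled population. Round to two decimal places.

4.18

Each respondent's weight = sampled/responded in their class; summing within a class gives n_sampled, so:
  no degree: 300 × 2.5 = 750
  high school: 320 × 6.1 = 1952
  some college: 80 × 2.9 = 232
  associate degree: 280 × 5.8 = 1624
  bachelor's degree: 220 × 2.1 = 462
Adjusted estimate = 5020 / 1,200 = 4.18333 → 4.18.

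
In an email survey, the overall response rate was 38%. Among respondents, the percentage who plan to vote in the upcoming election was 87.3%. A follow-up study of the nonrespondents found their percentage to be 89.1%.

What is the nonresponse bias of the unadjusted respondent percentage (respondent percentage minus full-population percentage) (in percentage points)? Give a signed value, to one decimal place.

Nonresponse fraction = 1 − 0.38 = 0.62.
Bias = (nonresponse fraction) × (respondent percentage − nonrespondent percentage)
     = 0.62 × (87.3 − 89.1) = 0.62 × -1.8 = -1.116.

-1.1 percentage points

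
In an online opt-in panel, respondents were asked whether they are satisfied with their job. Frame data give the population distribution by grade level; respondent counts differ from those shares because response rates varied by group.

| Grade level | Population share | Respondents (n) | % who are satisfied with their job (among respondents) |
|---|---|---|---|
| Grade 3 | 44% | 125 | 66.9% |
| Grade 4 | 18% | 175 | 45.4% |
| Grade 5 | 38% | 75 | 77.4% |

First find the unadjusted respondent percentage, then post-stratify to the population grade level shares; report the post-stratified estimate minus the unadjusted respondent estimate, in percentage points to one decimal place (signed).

Unadjusted (pooled respondent) estimate weights by respondent counts:
  (125/375)×66.9 + (175/375)×45.4 + (75/375)×77.4 = 58.9667%
Reweighting by population grade level shares:
  0.44×66.9 + 0.18×45.4 + 0.38×77.4 = 67.02%
Difference = 67.02 − 58.9667 = 8.0533 pp.

+8.1 percentage points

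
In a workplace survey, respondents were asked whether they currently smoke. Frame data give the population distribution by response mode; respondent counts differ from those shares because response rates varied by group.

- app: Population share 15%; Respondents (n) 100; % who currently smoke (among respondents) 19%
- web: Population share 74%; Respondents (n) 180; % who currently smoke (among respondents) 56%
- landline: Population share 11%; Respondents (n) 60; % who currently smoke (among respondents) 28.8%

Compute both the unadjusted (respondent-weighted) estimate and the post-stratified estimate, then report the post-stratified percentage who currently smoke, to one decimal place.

47.5%

Without adjustment, the pooled respondent share is:
  (100/340)×19 + (180/340)×56 + (60/340)×28.8 = 40.3176%
Reweighting by population response mode shares:
  0.15×19 + 0.74×56 + 0.11×28.8 = 47.458%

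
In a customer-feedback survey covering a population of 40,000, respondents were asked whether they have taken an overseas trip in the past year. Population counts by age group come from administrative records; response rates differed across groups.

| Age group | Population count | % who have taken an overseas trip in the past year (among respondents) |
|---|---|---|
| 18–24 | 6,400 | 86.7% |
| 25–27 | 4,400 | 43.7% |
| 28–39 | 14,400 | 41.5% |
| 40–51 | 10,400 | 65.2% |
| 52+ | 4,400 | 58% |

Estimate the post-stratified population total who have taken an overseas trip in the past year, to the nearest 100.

22,800

Apply each group's respondent rate to its population count:
  18–24: 6,400 × 86.7% = 5548.8
  25–27: 4,400 × 43.7% = 1922.8
  28–39: 14,400 × 41.5% = 5976
  40–51: 10,400 × 65.2% = 6780.8
  52+: 4,400 × 58% = 2552
Estimated total = 22780.4 → 22,800.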